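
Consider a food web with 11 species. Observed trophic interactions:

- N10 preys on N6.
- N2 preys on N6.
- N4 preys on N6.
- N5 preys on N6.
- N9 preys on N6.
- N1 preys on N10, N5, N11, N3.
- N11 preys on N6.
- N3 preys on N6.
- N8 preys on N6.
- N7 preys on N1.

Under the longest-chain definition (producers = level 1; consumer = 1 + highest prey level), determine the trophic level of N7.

Trophic level 4

N6 is a producer → level 1.
N5 eats N6 → level 2.
N1 eats N5 (level 2); other prey at levels: N10 2, N3 2, N11 2 → level 3.
N7 eats N1 → level 4.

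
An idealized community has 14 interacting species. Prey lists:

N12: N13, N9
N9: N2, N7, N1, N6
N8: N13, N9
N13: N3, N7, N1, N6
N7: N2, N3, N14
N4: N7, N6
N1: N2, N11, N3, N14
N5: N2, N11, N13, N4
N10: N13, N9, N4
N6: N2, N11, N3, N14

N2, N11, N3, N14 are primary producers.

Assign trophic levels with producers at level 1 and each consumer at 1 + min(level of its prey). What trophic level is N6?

N2 is a producer → level 1.
N6 eats N2 → level 2.

Trophic level 2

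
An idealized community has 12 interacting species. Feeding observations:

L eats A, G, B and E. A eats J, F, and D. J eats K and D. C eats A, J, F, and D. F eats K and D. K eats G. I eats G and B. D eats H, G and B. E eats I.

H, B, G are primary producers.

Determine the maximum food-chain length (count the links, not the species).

One longest chain: H → D → F → A → L.
It has 5 species and 4 links.

4 links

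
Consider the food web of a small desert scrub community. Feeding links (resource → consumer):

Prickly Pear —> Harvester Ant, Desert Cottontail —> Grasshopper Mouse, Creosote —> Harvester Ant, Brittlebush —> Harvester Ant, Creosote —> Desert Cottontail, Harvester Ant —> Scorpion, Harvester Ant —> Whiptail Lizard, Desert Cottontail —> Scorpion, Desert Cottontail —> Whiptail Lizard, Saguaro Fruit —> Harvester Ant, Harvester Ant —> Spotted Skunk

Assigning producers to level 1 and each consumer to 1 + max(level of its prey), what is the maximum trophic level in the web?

Producers (level 1): Prickly Pear, Brittlebush, Saguaro Fruit, Creosote.
Prickly Pear → Harvester Ant → Spotted Skunk gives Spotted Skunk level 3.
No species has a prey at level 3, so no species reaches level 4.

3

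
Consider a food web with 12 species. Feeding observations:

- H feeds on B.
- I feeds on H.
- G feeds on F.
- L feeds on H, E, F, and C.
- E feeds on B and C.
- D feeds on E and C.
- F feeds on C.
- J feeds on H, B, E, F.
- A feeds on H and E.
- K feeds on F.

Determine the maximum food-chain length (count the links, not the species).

One longest chain: B → H → J.
It has 3 species and 2 links.

2 links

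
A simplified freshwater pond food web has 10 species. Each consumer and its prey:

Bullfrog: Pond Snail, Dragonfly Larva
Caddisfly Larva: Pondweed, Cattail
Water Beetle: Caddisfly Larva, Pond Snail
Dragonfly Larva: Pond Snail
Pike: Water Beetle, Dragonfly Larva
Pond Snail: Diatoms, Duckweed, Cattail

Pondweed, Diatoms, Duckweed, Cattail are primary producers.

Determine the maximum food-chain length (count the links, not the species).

3 links

One longest chain: Diatoms → Pond Snail → Dragonfly Larva → Bullfrog.
It has 4 species and 3 links.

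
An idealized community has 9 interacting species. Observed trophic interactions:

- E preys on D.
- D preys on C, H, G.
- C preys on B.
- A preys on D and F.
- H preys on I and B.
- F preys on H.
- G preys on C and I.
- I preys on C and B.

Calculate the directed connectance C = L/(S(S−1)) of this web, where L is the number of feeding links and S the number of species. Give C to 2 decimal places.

The web has S = 9 species and L = 14 feeding links.
C = L / (S(S−1)) = 14 / 72 = 0.1944 ≈ 0.19.

C = 0.19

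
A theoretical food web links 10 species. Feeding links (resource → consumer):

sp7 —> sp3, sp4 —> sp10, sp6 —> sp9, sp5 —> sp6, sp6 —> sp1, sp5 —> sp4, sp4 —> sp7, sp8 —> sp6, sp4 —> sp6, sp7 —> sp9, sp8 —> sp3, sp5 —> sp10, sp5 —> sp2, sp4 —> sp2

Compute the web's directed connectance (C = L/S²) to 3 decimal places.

The web has S = 10 species and L = 14 feeding links.
C = L / S² = 14 / 100 = 0.1400 ≈ 0.140.

C = 0.140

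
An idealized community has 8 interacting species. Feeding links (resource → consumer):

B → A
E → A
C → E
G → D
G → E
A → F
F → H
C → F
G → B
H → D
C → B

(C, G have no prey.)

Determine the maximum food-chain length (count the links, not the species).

5 links

One longest chain: C → B → A → F → H → D.
It has 6 species and 5 links.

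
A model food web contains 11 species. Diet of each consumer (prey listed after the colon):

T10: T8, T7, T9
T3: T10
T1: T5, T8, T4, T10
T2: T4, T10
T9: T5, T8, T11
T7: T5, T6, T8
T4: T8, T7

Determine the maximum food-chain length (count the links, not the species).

One longest chain: T5 → T7 → T4 → T1.
It has 4 species and 3 links.

3 links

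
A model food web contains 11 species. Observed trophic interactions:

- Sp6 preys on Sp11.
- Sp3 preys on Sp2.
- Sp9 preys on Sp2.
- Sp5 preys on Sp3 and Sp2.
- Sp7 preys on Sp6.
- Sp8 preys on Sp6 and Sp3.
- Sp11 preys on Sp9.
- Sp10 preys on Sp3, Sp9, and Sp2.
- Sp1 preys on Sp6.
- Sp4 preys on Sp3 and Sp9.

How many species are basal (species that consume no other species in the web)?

Basal species (no prey listed): Sp2.
Count: 1.

1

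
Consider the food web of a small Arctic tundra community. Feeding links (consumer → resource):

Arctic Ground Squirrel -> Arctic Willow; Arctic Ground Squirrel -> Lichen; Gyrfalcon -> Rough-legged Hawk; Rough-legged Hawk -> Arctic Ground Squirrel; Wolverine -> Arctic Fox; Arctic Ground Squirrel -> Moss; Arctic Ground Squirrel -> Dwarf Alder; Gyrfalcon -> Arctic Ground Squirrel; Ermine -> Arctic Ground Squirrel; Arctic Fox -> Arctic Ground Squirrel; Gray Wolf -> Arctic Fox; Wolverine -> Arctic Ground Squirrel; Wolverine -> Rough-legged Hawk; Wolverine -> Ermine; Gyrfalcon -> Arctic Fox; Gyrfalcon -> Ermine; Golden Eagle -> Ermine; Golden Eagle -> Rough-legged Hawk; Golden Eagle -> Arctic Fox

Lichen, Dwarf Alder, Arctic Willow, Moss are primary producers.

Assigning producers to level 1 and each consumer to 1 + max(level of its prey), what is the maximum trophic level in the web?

4

Producers (level 1): Lichen, Dwarf Alder, Arctic Willow, Moss.
Lichen → Arctic Ground Squirrel → Ermine → Golden Eagle gives Golden Eagle level 4.
No species has a prey at level 4, so no species reaches level 5.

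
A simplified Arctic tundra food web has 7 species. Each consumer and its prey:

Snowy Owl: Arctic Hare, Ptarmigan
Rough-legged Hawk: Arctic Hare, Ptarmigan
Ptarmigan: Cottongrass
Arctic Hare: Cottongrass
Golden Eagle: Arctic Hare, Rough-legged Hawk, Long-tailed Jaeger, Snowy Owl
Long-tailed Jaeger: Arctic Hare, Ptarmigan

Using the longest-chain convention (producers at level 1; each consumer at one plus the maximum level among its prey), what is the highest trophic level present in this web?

4

Producers (level 1): Cottongrass.
Cottongrass → Arctic Hare → Rough-legged Hawk → Golden Eagle gives Golden Eagle level 4.
No species has a prey at level 4, so no species reaches level 5.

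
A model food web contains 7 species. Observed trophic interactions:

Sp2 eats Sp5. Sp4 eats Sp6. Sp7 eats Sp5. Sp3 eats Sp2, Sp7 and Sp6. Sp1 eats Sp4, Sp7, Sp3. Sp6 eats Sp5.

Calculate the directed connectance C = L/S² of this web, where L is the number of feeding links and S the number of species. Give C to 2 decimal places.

C = 0.20

The web has S = 7 species and L = 10 feeding links.
C = L / S² = 10 / 49 = 0.2041 ≈ 0.20.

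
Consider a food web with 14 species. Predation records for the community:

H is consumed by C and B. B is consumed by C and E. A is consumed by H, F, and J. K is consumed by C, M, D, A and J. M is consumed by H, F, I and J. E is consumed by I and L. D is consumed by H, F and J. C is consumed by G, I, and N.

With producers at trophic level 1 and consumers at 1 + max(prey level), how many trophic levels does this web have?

Producers (level 1): K.
K → M → H → B → C → G gives G level 6.
No species has a prey at level 6, so no species reaches level 7.

6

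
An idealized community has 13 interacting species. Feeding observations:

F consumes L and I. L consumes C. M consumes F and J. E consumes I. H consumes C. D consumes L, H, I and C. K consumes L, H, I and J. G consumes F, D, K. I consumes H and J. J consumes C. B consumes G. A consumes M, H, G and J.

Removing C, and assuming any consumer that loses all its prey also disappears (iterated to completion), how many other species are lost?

12

Remove C.
Round 1: H (all prey gone), L (all prey gone), J (all prey gone) → extinct.
Round 2: I (all prey gone) → extinct.
Round 3: F (all prey gone), D (all prey gone), K (all prey gone), E (all prey gone) → extinct.
Round 4: G (all prey gone), M (all prey gone) → extinct.
Round 5: A (all prey gone), B (all prey gone) → extinct.
No further losses. Total secondary extinctions: 12.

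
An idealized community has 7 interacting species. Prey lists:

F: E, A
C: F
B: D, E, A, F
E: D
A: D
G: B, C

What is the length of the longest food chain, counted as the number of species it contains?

One longest chain: D → E → F → B → G.
It has 5 species and 4 links.

5 species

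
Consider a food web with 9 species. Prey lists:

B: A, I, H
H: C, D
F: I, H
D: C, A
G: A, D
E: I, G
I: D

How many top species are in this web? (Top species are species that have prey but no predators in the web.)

3

Top species (has prey, but nothing eats it): F, B, E.
Count: 3.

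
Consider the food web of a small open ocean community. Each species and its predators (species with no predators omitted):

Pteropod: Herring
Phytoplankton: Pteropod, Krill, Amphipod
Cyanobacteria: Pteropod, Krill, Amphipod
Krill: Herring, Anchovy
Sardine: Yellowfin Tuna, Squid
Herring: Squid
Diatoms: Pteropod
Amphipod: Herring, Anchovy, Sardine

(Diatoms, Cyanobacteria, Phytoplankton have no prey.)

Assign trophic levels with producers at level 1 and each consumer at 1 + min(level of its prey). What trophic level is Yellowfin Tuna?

Trophic level 4

Cyanobacteria is a producer → level 1.
Amphipod eats Cyanobacteria → level 2.
Sardine eats Amphipod → level 3.
Yellowfin Tuna eats Sardine → level 4.
No prey of Yellowfin Tuna is below level 3, so 4 is the minimum.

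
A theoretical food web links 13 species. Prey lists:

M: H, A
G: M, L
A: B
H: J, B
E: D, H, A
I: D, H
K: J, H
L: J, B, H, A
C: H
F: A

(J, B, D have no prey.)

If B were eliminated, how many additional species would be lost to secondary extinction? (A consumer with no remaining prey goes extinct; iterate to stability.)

Remove B.
Round 1: A (all prey gone) → extinct.
Round 2: F (all prey gone) → extinct.
No further losses. Total secondary extinctions: 2.

2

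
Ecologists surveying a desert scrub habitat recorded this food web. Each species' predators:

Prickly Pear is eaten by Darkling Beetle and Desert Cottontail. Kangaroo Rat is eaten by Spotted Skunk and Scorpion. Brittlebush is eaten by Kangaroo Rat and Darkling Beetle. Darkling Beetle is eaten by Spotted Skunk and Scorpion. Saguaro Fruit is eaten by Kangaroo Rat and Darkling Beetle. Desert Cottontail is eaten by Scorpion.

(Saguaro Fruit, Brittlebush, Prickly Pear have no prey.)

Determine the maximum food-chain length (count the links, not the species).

One longest chain: Saguaro Fruit → Kangaroo Rat → Spotted Skunk.
It has 3 species and 2 links.

2 links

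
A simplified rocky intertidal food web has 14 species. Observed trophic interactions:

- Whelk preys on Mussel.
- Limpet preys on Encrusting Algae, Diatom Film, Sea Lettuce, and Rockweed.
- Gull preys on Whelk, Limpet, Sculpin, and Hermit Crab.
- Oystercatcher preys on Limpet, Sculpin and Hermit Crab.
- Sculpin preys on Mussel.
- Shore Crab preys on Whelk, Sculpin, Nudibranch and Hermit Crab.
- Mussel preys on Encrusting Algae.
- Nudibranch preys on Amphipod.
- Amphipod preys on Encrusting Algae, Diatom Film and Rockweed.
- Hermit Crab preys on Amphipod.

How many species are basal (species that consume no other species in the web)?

4

Basal species (no prey listed): Diatom Film, Rockweed, Sea Lettuce, Encrusting Algae.
Count: 4.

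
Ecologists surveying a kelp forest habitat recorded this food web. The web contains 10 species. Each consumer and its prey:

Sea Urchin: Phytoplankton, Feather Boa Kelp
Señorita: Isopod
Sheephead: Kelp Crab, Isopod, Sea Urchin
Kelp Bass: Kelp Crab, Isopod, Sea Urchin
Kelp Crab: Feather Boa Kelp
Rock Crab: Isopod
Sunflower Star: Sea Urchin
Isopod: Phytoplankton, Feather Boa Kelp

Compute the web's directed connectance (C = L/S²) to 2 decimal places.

The web has S = 10 species and L = 14 feeding links.
C = L / S² = 14 / 100 = 0.1400 ≈ 0.14.

C = 0.14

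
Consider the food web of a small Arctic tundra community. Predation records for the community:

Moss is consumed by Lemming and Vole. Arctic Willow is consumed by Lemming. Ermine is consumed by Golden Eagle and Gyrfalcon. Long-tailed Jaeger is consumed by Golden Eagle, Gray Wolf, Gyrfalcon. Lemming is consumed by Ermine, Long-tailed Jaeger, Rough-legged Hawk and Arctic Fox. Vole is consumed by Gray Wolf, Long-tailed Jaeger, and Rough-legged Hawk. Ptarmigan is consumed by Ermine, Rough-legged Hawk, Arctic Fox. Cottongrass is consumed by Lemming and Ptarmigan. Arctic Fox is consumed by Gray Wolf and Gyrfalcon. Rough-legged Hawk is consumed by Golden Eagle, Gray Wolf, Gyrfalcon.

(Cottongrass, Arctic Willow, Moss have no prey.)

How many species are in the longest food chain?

One longest chain: Cottongrass → Ptarmigan → Arctic Fox → Gray Wolf.
It has 4 species and 3 links.

4 species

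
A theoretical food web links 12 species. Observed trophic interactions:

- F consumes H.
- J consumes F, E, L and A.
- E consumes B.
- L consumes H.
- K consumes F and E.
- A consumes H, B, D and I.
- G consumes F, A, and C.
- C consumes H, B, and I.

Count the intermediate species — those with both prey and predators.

Intermediate species (has both prey and predators): A, C, L, F, E.
Count: 5.

5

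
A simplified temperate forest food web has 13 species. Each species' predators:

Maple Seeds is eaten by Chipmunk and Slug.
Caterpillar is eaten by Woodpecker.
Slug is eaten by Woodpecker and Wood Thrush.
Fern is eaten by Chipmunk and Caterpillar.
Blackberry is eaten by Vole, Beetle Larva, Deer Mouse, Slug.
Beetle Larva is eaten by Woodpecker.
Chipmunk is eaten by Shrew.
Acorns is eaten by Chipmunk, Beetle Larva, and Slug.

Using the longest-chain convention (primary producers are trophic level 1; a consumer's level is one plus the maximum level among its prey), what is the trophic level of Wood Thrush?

Trophic level 3

Acorns is a producer → level 1.
Slug eats Acorns (level 1); other prey at levels: Maple Seeds 1, Blackberry 1 → level 2.
Wood Thrush eats Slug → level 3.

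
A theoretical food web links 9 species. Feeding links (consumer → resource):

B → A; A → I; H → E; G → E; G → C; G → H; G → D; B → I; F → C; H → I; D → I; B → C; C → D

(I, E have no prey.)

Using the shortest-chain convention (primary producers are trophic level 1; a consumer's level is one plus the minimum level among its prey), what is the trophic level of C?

Trophic level 3

I is a producer → level 1.
D eats I → level 2.
C eats D → level 3.
No prey of C is below level 2, so 3 is the minimum.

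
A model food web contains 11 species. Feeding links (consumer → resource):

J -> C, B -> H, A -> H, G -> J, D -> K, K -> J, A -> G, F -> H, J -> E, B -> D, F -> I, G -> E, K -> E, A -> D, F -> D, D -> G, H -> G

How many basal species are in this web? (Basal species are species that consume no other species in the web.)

Basal species (no prey listed): C, I, E.
Count: 3.

3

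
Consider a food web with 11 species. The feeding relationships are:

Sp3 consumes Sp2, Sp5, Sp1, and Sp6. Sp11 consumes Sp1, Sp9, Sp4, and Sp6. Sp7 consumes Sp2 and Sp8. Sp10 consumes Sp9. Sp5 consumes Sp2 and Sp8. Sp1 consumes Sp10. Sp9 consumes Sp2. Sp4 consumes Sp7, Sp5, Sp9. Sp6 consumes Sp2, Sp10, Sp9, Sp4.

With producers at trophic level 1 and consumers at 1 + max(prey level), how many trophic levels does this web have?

Producers (level 1): Sp2, Sp8.
Sp2 → Sp9 → Sp10 → Sp1 → Sp3 gives Sp3 level 5.
No species has a prey at level 5, so no species reaches level 6.

5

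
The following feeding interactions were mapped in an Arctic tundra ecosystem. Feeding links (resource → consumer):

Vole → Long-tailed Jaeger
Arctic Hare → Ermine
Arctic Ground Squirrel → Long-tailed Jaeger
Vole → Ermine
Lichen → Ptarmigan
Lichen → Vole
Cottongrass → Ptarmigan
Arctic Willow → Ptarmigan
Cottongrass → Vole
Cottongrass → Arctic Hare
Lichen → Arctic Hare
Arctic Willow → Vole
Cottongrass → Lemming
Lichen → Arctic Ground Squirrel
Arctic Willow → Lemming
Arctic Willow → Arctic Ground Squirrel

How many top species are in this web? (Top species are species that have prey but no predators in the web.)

Top species (has prey, but nothing eats it): Lemming, Ptarmigan, Ermine, Long-tailed Jaeger.
Count: 4.

4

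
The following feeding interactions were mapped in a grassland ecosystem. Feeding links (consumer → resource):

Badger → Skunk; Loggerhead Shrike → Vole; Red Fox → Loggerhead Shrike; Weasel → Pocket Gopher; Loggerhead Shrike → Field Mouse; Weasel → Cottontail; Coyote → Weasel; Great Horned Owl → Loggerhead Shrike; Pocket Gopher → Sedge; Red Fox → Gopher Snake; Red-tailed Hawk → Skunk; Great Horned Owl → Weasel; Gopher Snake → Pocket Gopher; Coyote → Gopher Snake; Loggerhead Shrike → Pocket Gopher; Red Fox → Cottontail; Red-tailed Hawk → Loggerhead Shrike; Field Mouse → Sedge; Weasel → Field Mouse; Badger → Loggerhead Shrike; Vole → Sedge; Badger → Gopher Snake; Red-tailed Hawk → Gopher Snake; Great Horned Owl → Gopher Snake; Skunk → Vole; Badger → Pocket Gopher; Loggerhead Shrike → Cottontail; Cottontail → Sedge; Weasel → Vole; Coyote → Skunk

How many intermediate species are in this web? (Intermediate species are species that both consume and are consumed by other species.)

8

Intermediate species (has both prey and predators): Vole, Cottontail, Field Mouse, Pocket Gopher, Weasel, Gopher Snake, Loggerhead Shrike, Skunk.
Count: 8.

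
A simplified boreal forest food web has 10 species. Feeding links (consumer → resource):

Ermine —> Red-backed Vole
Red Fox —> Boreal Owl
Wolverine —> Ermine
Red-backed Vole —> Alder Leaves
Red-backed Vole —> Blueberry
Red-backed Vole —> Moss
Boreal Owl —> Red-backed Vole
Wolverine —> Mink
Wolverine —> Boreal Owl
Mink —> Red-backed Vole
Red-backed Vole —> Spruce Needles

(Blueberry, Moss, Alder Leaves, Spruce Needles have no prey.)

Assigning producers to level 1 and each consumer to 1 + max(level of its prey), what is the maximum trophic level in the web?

Producers (level 1): Blueberry, Moss, Alder Leaves, Spruce Needles.
Blueberry → Red-backed Vole → Ermine → Wolverine gives Wolverine level 4.
No species has a prey at level 4, so no species reaches level 5.

4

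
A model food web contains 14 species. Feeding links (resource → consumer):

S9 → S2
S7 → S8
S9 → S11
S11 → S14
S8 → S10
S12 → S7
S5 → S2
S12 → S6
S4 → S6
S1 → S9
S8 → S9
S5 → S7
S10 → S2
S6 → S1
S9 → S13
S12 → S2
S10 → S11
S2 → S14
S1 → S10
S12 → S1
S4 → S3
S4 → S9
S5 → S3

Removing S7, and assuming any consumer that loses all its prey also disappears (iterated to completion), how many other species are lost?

Remove S7.
Round 1: S8 (all prey gone) → extinct.
No further losses. Total secondary extinctions: 1.

1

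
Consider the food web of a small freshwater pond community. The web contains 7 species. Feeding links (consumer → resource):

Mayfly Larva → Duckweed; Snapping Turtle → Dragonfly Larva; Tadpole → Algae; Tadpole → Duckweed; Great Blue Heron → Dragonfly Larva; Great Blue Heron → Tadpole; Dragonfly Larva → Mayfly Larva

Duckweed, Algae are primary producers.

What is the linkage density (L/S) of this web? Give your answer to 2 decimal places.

L/S = 1.00

There are L = 7 links among S = 7 species.
L/S = 7/7 = 1.0000 ≈ 1.00.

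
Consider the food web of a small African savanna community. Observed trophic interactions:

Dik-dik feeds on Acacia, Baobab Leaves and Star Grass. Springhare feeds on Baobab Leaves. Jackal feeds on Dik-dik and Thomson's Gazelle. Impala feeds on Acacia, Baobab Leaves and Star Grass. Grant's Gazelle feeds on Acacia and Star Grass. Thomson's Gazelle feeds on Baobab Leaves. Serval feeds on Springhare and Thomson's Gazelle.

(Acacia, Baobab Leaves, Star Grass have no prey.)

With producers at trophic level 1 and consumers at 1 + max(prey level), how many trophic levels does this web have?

3

Producers (level 1): Acacia, Baobab Leaves, Star Grass.
Acacia → Dik-dik → Jackal gives Jackal level 3.
No species has a prey at level 3, so no species reaches level 4.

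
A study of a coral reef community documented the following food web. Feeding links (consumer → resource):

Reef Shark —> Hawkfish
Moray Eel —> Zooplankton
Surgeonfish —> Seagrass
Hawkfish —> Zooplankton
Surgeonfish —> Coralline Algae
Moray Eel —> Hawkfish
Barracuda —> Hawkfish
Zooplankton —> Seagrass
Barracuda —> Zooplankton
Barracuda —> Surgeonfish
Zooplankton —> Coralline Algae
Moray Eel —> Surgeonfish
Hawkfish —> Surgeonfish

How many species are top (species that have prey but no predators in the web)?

Top species (has prey, but nothing eats it): Reef Shark, Moray Eel, Barracuda.
Count: 3.

3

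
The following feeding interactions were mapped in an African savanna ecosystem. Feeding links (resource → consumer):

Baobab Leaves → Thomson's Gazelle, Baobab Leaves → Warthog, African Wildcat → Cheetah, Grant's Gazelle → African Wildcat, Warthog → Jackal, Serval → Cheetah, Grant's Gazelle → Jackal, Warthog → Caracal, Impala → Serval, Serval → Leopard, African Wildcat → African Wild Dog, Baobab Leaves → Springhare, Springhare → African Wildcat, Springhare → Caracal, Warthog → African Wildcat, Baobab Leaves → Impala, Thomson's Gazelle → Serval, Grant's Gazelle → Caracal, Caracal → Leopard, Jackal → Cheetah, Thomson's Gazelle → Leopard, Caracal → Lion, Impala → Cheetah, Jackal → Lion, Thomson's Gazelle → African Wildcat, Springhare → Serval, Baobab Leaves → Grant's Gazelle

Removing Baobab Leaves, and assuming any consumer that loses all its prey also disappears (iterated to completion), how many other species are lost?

13

Remove Baobab Leaves.
Round 1: Springhare (all prey gone), Grant's Gazelle (all prey gone), Thomson's Gazelle (all prey gone), Warthog (all prey gone), Impala (all prey gone) → extinct.
Round 2: African Wildcat (all prey gone), Jackal (all prey gone), Serval (all prey gone), Caracal (all prey gone) → extinct.
Round 3: Lion (all prey gone), Cheetah (all prey gone), African Wild Dog (all prey gone), Leopard (all prey gone) → extinct.
No further losses. Total secondary extinctions: 13.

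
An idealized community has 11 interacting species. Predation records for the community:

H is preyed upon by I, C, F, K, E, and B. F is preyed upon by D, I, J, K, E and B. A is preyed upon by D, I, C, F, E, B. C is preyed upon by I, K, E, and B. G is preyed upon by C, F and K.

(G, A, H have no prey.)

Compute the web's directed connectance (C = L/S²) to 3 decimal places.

The web has S = 11 species and L = 25 feeding links.
C = L / S² = 25 / 121 = 0.2066 ≈ 0.207.

C = 0.207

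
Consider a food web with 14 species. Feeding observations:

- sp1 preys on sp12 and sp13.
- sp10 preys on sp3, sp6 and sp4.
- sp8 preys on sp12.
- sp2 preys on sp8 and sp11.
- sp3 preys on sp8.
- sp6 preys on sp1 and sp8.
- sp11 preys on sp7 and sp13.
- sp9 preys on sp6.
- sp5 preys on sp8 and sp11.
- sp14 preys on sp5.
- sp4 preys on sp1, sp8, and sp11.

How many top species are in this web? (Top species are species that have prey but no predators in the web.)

4

Top species (has prey, but nothing eats it): sp2, sp9, sp10, sp14.
Count: 4.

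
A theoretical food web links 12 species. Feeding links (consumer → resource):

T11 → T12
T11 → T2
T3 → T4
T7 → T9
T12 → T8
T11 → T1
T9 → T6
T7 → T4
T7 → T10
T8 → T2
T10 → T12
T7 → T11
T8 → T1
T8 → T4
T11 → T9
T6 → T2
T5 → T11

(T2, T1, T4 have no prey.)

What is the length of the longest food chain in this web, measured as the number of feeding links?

One longest chain: T2 → T8 → T12 → T11 → T5.
It has 5 species and 4 links.

4 links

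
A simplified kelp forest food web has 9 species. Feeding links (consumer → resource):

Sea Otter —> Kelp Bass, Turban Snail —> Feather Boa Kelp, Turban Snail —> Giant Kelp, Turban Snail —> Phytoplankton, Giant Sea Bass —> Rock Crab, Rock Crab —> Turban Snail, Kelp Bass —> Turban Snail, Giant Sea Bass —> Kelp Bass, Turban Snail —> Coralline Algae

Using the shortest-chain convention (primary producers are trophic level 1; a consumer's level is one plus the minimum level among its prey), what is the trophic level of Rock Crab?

Feather Boa Kelp is a producer → level 1.
Turban Snail eats Feather Boa Kelp → level 2.
Rock Crab eats Turban Snail → level 3.
No prey of Rock Crab is below level 2, so 3 is the minimum.

Trophic level 3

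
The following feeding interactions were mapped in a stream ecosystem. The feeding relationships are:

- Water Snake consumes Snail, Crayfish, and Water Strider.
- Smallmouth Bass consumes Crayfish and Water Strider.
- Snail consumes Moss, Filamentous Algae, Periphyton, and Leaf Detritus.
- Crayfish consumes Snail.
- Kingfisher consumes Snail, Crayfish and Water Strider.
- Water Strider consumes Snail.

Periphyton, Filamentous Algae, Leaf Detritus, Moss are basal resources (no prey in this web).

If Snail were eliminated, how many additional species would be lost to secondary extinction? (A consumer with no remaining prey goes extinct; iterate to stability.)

Remove Snail.
Round 1: Crayfish (all prey gone), Water Strider (all prey gone) → extinct.
Round 2: Water Snake (all prey gone), Smallmouth Bass (all prey gone), Kingfisher (all prey gone) → extinct.
No further losses. Total secondary extinctions: 5.

5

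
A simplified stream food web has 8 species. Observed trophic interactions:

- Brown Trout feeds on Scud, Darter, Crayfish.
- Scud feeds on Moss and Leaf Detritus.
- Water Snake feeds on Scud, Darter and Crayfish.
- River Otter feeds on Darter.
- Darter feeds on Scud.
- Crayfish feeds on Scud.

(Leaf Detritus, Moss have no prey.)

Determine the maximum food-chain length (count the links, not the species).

3 links

One longest chain: Leaf Detritus → Scud → Darter → Water Snake.
It has 4 species and 3 links.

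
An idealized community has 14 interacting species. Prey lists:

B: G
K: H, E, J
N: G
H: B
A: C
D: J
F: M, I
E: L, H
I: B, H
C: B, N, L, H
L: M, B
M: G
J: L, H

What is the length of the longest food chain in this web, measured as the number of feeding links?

4 links

One longest chain: G → M → L → C → A.
It has 5 species and 4 links.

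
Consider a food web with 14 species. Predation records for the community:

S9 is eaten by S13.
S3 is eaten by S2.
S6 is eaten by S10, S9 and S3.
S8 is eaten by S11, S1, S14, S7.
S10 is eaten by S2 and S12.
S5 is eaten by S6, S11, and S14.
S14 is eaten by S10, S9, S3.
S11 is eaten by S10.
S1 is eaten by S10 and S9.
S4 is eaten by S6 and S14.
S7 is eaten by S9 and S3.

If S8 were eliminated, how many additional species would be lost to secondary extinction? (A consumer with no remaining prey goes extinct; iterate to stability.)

Remove S8.
Round 1: S1 (all prey gone), S7 (all prey gone) → extinct.
No further losses. Total secondary extinctions: 2.

2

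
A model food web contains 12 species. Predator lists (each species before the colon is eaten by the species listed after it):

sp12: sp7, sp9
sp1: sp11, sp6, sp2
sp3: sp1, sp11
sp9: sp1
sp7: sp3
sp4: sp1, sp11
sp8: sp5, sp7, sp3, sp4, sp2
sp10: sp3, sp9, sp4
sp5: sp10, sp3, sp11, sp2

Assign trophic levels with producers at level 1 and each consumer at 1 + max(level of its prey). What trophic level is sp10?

Trophic level 3

sp8 is a producer → level 1.
sp5 eats sp8 → level 2.
sp10 eats sp5 → level 3.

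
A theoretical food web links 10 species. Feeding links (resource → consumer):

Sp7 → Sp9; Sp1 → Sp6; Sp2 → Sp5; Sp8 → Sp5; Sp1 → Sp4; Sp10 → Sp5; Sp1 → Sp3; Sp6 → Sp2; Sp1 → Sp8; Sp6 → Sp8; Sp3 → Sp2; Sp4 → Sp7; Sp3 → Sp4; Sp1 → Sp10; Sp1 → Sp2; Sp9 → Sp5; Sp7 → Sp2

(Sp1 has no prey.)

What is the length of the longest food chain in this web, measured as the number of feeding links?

5 links

One longest chain: Sp1 → Sp3 → Sp4 → Sp7 → Sp2 → Sp5.
It has 6 species and 5 links.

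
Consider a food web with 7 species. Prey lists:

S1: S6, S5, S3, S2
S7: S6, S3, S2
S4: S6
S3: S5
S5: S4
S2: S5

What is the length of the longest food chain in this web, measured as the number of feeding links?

4 links

One longest chain: S6 → S4 → S5 → S3 → S7.
It has 5 species and 4 links.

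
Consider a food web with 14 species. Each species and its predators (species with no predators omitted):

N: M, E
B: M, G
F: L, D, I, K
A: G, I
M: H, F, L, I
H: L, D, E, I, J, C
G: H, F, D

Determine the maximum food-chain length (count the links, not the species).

3 links

One longest chain: N → M → H → L.
It has 4 species and 3 links.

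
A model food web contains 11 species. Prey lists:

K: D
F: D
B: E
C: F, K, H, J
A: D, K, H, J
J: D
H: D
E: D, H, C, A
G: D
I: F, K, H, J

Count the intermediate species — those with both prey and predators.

7

Intermediate species (has both prey and predators): F, K, H, J, C, A, E.
Count: 7.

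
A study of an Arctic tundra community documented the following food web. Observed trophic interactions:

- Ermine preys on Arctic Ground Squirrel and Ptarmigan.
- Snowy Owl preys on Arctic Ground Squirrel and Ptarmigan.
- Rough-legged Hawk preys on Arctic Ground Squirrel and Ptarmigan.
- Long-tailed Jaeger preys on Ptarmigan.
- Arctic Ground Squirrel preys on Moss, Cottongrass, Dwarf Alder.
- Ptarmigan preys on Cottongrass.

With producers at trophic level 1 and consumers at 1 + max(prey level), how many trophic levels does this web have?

Producers (level 1): Cottongrass, Moss, Dwarf Alder.
Cottongrass → Arctic Ground Squirrel → Rough-legged Hawk gives Rough-legged Hawk level 3.
No species has a prey at level 3, so no species reaches level 4.

3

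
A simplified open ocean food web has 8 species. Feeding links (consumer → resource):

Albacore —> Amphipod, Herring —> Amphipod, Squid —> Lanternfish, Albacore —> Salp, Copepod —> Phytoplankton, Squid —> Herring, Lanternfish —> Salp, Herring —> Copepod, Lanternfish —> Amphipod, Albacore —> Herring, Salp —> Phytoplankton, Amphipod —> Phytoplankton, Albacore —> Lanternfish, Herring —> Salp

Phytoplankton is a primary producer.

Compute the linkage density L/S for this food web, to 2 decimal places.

L/S = 1.75

There are L = 14 links among S = 8 species.
L/S = 14/8 = 1.7500 ≈ 1.75.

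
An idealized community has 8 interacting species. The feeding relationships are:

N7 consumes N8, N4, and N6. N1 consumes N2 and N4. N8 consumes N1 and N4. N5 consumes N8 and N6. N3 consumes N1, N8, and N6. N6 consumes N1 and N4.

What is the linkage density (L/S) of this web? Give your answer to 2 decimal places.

There are L = 14 links among S = 8 species.
L/S = 14/8 = 1.7500 ≈ 1.75.

L/S = 1.75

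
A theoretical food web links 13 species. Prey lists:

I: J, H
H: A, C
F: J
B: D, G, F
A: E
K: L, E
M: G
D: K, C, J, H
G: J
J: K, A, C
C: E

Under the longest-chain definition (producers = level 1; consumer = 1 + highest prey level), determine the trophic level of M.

L is a producer → level 1.
K eats L (level 1); other prey at levels: E 1 → level 2.
J eats K (level 2); other prey at levels: A 2, C 2 → level 3.
G eats J → level 4.
M eats G → level 5.

Trophic level 5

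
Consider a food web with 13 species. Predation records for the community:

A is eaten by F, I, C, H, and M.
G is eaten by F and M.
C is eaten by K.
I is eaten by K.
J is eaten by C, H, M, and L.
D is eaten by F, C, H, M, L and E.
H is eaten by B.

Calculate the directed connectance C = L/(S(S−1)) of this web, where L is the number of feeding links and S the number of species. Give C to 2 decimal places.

C = 0.13

The web has S = 13 species and L = 20 feeding links.
C = L / (S(S−1)) = 20 / 156 = 0.1282 ≈ 0.13.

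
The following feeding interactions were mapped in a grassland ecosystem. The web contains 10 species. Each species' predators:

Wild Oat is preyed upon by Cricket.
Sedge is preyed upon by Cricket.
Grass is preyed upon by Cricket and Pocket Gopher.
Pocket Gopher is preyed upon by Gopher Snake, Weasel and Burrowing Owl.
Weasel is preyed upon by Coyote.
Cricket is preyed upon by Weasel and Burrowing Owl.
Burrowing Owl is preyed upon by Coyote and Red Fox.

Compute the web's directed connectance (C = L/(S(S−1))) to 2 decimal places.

C = 0.13

The web has S = 10 species and L = 12 feeding links.
C = L / (S(S−1)) = 12 / 90 = 0.1333 ≈ 0.13.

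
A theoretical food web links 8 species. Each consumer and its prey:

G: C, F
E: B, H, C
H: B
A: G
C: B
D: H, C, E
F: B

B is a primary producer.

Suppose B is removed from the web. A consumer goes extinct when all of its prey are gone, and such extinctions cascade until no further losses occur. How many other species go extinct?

Remove B.
Round 1: H (all prey gone), C (all prey gone), F (all prey gone) → extinct.
Round 2: G (all prey gone), E (all prey gone) → extinct.
Round 3: D (all prey gone), A (all prey gone) → extinct.
No further losses. Total secondary extinctions: 7.

7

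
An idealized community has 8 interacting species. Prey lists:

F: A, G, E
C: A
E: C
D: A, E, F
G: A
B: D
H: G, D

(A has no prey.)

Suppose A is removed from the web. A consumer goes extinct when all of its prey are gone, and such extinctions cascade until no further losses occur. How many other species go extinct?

7

Remove A.
Round 1: G (all prey gone), C (all prey gone) → extinct.
Round 2: E (all prey gone) → extinct.
Round 3: F (all prey gone) → extinct.
Round 4: D (all prey gone) → extinct.
Round 5: B (all prey gone), H (all prey gone) → extinct.
No further losses. Total secondary extinctions: 7.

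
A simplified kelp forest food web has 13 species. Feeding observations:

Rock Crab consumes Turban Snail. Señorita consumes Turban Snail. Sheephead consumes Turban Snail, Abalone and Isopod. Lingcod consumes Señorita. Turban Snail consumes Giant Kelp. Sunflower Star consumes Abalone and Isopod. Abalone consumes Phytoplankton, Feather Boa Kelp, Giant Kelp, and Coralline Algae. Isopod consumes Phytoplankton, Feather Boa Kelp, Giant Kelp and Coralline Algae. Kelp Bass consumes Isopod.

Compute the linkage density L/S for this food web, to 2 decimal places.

There are L = 18 links among S = 13 species.
L/S = 18/13 = 1.3846 ≈ 1.38.

L/S = 1.38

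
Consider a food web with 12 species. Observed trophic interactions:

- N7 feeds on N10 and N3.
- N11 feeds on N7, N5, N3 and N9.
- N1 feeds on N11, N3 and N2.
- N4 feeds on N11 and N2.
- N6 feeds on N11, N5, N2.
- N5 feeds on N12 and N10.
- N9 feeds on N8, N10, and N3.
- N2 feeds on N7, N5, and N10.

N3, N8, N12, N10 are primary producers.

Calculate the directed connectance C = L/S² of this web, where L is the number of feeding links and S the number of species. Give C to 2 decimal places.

The web has S = 12 species and L = 22 feeding links.
C = L / S² = 22 / 144 = 0.1528 ≈ 0.15.

C = 0.15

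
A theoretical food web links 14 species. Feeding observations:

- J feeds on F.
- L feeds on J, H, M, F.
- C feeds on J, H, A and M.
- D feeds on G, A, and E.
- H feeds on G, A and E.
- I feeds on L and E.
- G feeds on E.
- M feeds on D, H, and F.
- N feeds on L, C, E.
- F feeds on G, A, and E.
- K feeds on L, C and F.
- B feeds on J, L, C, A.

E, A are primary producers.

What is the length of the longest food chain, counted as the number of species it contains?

6 species

One longest chain: E → G → D → M → C → K.
It has 6 species and 5 links.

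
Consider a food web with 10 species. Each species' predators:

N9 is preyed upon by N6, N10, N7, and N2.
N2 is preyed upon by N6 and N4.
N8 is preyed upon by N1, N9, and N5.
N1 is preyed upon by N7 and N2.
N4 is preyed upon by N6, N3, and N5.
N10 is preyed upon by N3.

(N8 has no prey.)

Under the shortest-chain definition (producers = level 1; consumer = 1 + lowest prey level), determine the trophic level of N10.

N8 is a producer → level 1.
N9 eats N8 → level 2.
N10 eats N9 → level 3.
No prey of N10 is below level 2, so 3 is the minimum.

Trophic level 3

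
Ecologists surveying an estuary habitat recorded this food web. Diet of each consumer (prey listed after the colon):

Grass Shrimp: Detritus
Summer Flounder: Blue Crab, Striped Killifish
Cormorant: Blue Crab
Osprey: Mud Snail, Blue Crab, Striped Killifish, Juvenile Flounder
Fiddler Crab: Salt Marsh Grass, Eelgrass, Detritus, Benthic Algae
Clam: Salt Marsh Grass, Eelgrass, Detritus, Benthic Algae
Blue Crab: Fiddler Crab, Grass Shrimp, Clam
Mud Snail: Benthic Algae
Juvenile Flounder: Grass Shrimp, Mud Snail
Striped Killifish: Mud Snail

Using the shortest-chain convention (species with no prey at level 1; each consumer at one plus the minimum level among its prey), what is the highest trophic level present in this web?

4

Basal resources (level 1): Salt Marsh Grass, Eelgrass, Detritus, Benthic Algae.
Following each consumer down to its lowest-level prey: Salt Marsh Grass → Fiddler Crab → Blue Crab → Cormorant (levels 1 through 4).
All prey of Cormorant (Blue Crab 3) are at level 3 or above, so Cormorant is at level 1 + 3 = 4.
Every consumer has at least one prey at level 3 or below, so none exceeds level 4.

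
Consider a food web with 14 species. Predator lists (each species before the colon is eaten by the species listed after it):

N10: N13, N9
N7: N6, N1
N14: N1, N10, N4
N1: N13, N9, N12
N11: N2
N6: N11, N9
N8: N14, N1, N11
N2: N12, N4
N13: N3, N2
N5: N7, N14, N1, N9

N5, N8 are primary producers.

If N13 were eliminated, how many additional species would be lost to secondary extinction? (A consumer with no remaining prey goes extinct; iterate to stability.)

Remove N13.
Round 1: N3 (all prey gone) → extinct.
No further losses. Total secondary extinctions: 1.

1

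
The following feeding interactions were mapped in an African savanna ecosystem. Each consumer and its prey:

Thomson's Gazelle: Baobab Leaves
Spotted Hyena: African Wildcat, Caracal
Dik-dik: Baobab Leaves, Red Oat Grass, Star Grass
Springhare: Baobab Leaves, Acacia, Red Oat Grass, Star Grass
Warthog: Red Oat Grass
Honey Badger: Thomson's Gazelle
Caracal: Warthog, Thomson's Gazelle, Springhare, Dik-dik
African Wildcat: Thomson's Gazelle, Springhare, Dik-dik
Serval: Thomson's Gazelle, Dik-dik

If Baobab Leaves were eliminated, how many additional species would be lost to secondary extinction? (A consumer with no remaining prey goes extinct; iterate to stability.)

Remove Baobab Leaves.
Round 1: Thomson's Gazelle (all prey gone) → extinct.
Round 2: Honey Badger (all prey gone) → extinct.
No further losses. Total secondary extinctions: 2.

2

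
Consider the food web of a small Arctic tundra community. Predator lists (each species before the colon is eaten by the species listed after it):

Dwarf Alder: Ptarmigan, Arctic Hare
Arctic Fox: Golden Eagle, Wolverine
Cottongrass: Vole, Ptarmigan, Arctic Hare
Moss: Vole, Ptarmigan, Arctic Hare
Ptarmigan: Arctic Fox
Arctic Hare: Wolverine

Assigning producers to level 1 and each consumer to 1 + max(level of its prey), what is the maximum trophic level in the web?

Producers (level 1): Dwarf Alder, Moss, Cottongrass.
Dwarf Alder → Ptarmigan → Arctic Fox → Golden Eagle gives Golden Eagle level 4.
No species has a prey at level 4, so no species reaches level 5.

4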